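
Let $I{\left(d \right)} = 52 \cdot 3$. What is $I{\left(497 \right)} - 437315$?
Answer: $-437159$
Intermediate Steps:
$I{\left(d \right)} = 156$
$I{\left(497 \right)} - 437315 = 156 - 437315 = -437159$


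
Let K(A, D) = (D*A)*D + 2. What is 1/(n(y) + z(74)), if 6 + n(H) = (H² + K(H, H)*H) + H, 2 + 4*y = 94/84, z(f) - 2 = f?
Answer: 796594176/55275783985 ≈ 0.014411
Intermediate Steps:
z(f) = 2 + f
K(A, D) = 2 + A*D² (K(A, D) = (A*D)*D + 2 = A*D² + 2 = 2 + A*D²)
y = -37/168 (y = -½ + (94/84)/4 = -½ + (94*(1/84))/4 = -½ + (¼)*(47/42) = -½ + 47/168 = -37/168 ≈ -0.22024)
n(H) = -6 + H + H² + H*(2 + H³) (n(H) = -6 + ((H² + (2 + H*H²)*H) + H) = -6 + ((H² + (2 + H³)*H) + H) = -6 + ((H² + H*(2 + H³)) + H) = -6 + (H + H² + H*(2 + H³)) = -6 + H + H² + H*(2 + H³))
1/(n(y) + z(74)) = 1/((-6 + (-37/168)² + (-37/168)⁴ + 3*(-37/168)) + (2 + 74)) = 1/((-6 + 1369/28224 + 1874161/796594176 - 37/56) + 76) = 1/(-5265373391/796594176 + 76) = 1/(55275783985/796594176) = 796594176/55275783985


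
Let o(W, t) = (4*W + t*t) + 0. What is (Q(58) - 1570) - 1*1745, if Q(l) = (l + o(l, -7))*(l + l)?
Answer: 36009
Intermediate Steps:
o(W, t) = t² + 4*W (o(W, t) = (4*W + t²) + 0 = (t² + 4*W) + 0 = t² + 4*W)
Q(l) = 2*l*(49 + 5*l) (Q(l) = (l + ((-7)² + 4*l))*(l + l) = (l + (49 + 4*l))*(2*l) = (49 + 5*l)*(2*l) = 2*l*(49 + 5*l))
(Q(58) - 1570) - 1*1745 = (2*58*(49 + 5*58) - 1570) - 1*1745 = (2*58*(49 + 290) - 1570) - 1745 = (2*58*339 - 1570) - 1745 = (39324 - 1570) - 1745 = 37754 - 1745 = 36009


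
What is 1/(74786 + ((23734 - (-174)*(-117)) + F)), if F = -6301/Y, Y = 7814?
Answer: 7814/610751567 ≈ 1.2794e-5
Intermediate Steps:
F = -6301/7814 ≈ -0.80637
1/(74786 + ((23734 - (-174)*(-117)) + F)) = 1/(74786 + ((23734 - (-174)*(-117)) - 6301/7814)) = 1/(74786 + ((23734 - 1*20358) - 6301/7814)) = 1/(74786 + ((23734 - 20358) - 6301/7814)) = 1/(74786 + (3376 - 6301/7814)) = 1/(74786 + 26373763/7814) = 1/(610751567/7814) = 7814/610751567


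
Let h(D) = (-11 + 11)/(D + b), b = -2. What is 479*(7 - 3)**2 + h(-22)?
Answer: 7664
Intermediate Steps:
h(D) = 0 (h(D) = (-11 + 11)/(D - 2) = 0/(-2 + D) = 0)
479*(7 - 3)**2 + h(-22) = 479*(7 - 3)**2 + 0 = 479*4**2 + 0 = 479*16 + 0 = 7664 + 0 = 7664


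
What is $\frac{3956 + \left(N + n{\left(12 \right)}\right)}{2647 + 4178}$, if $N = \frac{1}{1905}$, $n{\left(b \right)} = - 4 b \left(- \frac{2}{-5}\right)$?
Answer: $\frac{1499921}{2600325} \approx 0.57682$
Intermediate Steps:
$n{\left(b \right)} = - \frac{8 b}{5}$ ($n{\left(b \right)} = - 4 b \left(\left(-2\right) \left(- \frac{1}{5}\right)\right) = - 4 b \frac{2}{5} = - \frac{8 b}{5}$)
$N = \frac{1}{1905} \approx 0.00052493$
$\frac{3956 + \left(N + n{\left(12 \right)}\right)}{2647 + 4178} = \frac{3956 + \left(\frac{1}{1905} - \frac{96}{5}\right)}{2647 + 4178} = \frac{3956 + \left(\frac{1}{1905} - \frac{96}{5}\right)}{6825} = \left(3956 - \frac{7315}{381}\right) \frac{1}{6825} = \frac{1499921}{381} \cdot \frac{1}{6825} = \frac{1499921}{2600325}$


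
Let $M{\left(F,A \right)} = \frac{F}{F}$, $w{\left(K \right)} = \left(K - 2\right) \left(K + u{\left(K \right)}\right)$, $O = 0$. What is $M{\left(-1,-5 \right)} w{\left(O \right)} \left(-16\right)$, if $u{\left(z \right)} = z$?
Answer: $0$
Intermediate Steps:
$w{\left(K \right)} = 2 K \left(-2 + K\right)$ ($w{\left(K \right)} = \left(K - 2\right) \left(K + K\right) = \left(-2 + K\right) 2 K = 2 K \left(-2 + K\right)$)
$M{\left(F,A \right)} = 1$
$M{\left(-1,-5 \right)} w{\left(O \right)} \left(-16\right) = 1 \cdot 2 \cdot 0 \left(-2 + 0\right) \left(-16\right) = 1 \cdot 2 \cdot 0 \left(-2\right) \left(-16\right) = 1 \cdot 0 \left(-16\right) = 0 \left(-16\right) = 0$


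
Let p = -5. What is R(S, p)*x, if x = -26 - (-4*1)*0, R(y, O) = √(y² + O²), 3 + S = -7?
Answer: -130*√5 ≈ -290.69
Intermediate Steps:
S = -10 (S = -3 - 7 = -10)
R(y, O) = √(O² + y²)
x = -26 (x = -26 - (-4)*0 = -26 - 1*0 = -26 + 0 = -26)
R(S, p)*x = √((-5)² + (-10)²)*(-26) = √(25 + 100)*(-26) = √125*(-26) = (5*√5)*(-26) = -130*√5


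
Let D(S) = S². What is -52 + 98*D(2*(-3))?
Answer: 3476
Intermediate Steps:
-52 + 98*D(2*(-3)) = -52 + 98*(2*(-3))² = -52 + 98*(-6)² = -52 + 98*36 = -52 + 3528 = 3476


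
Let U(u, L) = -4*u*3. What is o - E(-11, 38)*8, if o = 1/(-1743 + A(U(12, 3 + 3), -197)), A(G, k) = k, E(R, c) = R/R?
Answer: -15521/1940 ≈ -8.0005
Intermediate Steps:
E(R, c) = 1
U(u, L) = -12*u
o = -1/1940 (o = 1/(-1743 - 197) = 1/(-1940) = -1/1940 ≈ -0.00051546)
o - E(-11, 38)*8 = -1/1940 - 8 = -15521/1940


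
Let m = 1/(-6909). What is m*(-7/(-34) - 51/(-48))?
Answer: -115/626416 ≈ -0.00018358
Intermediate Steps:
m = -1/6909 ≈ -0.00014474
m*(-7/(-34) - 51/(-48)) = -(-7/(-34) - 51/(-48))/6909 = -(-7*(-1/34) - 51*(-1/48))/6909 = -(7/34 + 17/16)/6909 = -1/6909*345/272 = -115/626416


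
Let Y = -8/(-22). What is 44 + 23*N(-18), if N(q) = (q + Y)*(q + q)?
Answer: 161116/11 ≈ 14647.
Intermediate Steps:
Y = 4/11 (Y = -8*(-1/22) = 4/11 ≈ 0.36364)
N(q) = 2*q*(4/11 + q) (N(q) = (q + 4/11)*(q + q) = (4/11 + q)*(2*q) = 2*q*(4/11 + q))
44 + 23*N(-18) = 44 + 23*((2/11)*(-18)*(4 + 11*(-18))) = 44 + 23*((2/11)*(-18)*(4 - 198)) = 44 + 23*((2/11)*(-18)*(-194)) = 44 + 23*(6984/11) = 44 + 160632/11 = 161116/11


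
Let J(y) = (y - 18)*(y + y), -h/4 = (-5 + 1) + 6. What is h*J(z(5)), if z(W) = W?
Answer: 1040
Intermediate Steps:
h = -8 (h = -4*((-5 + 1) + 6) = -4*(-4 + 6) = -4*2 = -8)
J(y) = 2*y*(-18 + y) (J(y) = (-18 + y)*(2*y) = 2*y*(-18 + y))
h*J(z(5)) = -16*5*(-18 + 5) = -16*5*(-13) = -8*(-130) = 1040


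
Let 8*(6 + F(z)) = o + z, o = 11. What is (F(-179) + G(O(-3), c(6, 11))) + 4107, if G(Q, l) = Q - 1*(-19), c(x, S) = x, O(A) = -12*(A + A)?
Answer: 4171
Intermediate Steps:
O(A) = -24*A
F(z) = -37/8 + z/8 (F(z) = -6 + (11 + z)/8 = -6 + (11/8 + z/8) = -37/8 + z/8)
G(Q, l) = 19 + Q (G(Q, l) = Q + 19 = 19 + Q)
(F(-179) + G(O(-3), c(6, 11))) + 4107 = ((-37/8 + (⅛)*(-179)) + (19 - 24*(-3))) + 4107 = ((-37/8 - 179/8) + (19 + 72)) + 4107 = (-27 + 91) + 4107 = 64 + 4107 = 4171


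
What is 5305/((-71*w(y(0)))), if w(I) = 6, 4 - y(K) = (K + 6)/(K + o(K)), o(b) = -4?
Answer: -5305/426 ≈ -12.453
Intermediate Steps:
y(K) = 4 - (6 + K)/(-4 + K) (y(K) = 4 - (K + 6)/(K - 4) = 4 - (6 + K)/(-4 + K))
5305/((-71*w(y(0)))) = 5305/((-71*6)) = 5305/(-426) = 5305*(-1/426) = -5305/426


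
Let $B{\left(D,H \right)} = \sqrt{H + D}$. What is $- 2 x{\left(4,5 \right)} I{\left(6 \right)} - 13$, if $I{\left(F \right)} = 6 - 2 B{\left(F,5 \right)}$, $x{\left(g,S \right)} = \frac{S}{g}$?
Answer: $-28 + 5 \sqrt{11} \approx -11.417$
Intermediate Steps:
$B{\left(D,H \right)} = \sqrt{D + H}$
$I{\left(F \right)} = 6 - 2 \sqrt{5 + F}$ ($I{\left(F \right)} = 6 - 2 \sqrt{F + 5} = 6 - 2 \sqrt{5 + F}$)
$- 2 x{\left(4,5 \right)} I{\left(6 \right)} - 13 = - 2 \cdot \frac{5}{4} \left(6 - 2 \sqrt{5 + 6}\right) - 13 = - 2 \cdot 5 \cdot \frac{1}{4} \left(6 - 2 \sqrt{11}\right) - 13 = \left(-2\right) \frac{5}{4} \left(6 - 2 \sqrt{11}\right) - 13 = - \frac{5 \left(6 - 2 \sqrt{11}\right)}{2} - 13 = \left(-15 + 5 \sqrt{11}\right) - 13 = -28 + 5 \sqrt{11}$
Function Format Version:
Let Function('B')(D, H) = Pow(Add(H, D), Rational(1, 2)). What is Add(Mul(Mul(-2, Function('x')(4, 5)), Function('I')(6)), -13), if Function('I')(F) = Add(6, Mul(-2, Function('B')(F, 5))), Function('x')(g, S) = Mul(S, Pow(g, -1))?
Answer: Add(-28, Mul(5, Pow(11, Rational(1, 2)))) ≈ -11.417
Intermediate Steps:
Function('B')(D, H) = Pow(Add(D, H), Rational(1, 2))
Function('I')(F) = Add(6, Mul(-2, Pow(Add(5, F), Rational(1, 2)))) (Function('I')(F) = Add(6, Mul(-2, Pow(Add(F, 5), Rational(1, 2)))) = Add(6, Mul(-2, Pow(Add(5, F), Rational(1, 2)))))
Add(Mul(Mul(-2, Function('x')(4, 5)), Function('I')(6)), -13) = Add(Mul(Mul(-2, Mul(5, Pow(4, -1))), Add(6, Mul(-2, Pow(Add(5, 6), Rational(1, 2))))), -13) = Add(Mul(Mul(-2, Mul(5, Rational(1, 4))), Add(6, Mul(-2, Pow(11, Rational(1, 2))))), -13) = Add(Mul(Mul(-2, Rational(5, 4)), Add(6, Mul(-2, Pow(11, Rational(1, 2))))), -13) = Add(Mul(Rational(-5, 2), Add(6, Mul(-2, Pow(11, Rational(1, 2))))), -13) = Add(Add(-15, Mul(5, Pow(11, Rational(1, 2)))), -13) = Add(-28, Mul(5, Pow(11, Rational(1, 2))))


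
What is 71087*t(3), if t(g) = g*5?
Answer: 1066305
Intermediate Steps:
t(g) = 5*g
71087*t(3) = 71087*(5*3) = 71087*15 = 1066305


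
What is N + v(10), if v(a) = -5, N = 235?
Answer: 230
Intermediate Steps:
N + v(10) = 235 - 5 = 230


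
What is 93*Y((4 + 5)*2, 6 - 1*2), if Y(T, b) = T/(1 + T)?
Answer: 1674/19 ≈ 88.105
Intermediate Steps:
Y(T, b) = T/(1 + T)
93*Y((4 + 5)*2, 6 - 1*2) = 93*(((4 + 5)*2)/(1 + (4 + 5)*2)) = 93*((9*2)/(1 + 9*2)) = 93*(18/(1 + 18)) = 93*(18/19) = 1674/19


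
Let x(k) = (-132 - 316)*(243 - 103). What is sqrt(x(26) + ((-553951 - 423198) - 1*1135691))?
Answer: 2*I*sqrt(543890) ≈ 1475.0*I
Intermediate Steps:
x(k) = -62720 (x(k) = -448*140 = -62720)
sqrt(x(26) + ((-553951 - 423198) - 1*1135691)) = sqrt(-62720 + ((-553951 - 423198) - 1*1135691)) = sqrt(-62720 + (-977149 - 1135691)) = sqrt(-62720 - 2112840) = sqrt(-2175560) = 2*I*sqrt(543890)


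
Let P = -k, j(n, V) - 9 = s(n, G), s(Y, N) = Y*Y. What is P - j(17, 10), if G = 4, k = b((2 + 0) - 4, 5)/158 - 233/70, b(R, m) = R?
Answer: -1629463/5530 ≈ -294.66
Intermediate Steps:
k = -18477/5530 (k = ((2 + 0) - 4)/158 - 233/70 = (2 - 4)*(1/158) - 233*1/70 = -2*1/158 - 233/70 = -1/79 - 233/70 = -18477/5530 ≈ -3.3412)
s(Y, N) = Y²
j(n, V) = 9 + n²
P = 18477/5530 (P = -1*(-18477/5530) = 18477/5530 ≈ 3.3412)
P - j(17, 10) = 18477/5530 - (9 + 17²) = 18477/5530 - (9 + 289) = 18477/5530 - 1*298 = 18477/5530 - 298 = -1629463/5530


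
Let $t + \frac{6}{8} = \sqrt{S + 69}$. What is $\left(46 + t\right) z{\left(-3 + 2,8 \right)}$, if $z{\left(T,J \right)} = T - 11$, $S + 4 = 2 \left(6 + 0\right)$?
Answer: $-543 - 12 \sqrt{77} \approx -648.3$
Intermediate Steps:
$S = 8$ ($S = -4 + 2 \left(6 + 0\right) = -4 + 2 \cdot 6 = -4 + 12 = 8$)
$t = - \frac{3}{4} + \sqrt{77}$ ($t = - \frac{3}{4} + \sqrt{8 + 69} = - \frac{3}{4} + \sqrt{77} \approx 8.025$)
$z{\left(T,J \right)} = -11 + T$
$\left(46 + t\right) z{\left(-3 + 2,8 \right)} = \left(46 - \left(\frac{3}{4} - \sqrt{77}\right)\right) \left(-11 + \left(-3 + 2\right)\right) = \left(\frac{181}{4} + \sqrt{77}\right) \left(-11 - 1\right) = \left(\frac{181}{4} + \sqrt{77}\right) \left(-12\right) = -543 - 12 \sqrt{77}$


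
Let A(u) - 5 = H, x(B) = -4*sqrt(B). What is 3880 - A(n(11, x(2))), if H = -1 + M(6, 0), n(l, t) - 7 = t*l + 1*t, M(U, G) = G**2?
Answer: 3876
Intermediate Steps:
n(l, t) = 7 + t + l*t (n(l, t) = 7 + (t*l + 1*t) = 7 + (l*t + t) = 7 + (t + l*t) = 7 + t + l*t)
H = -1 (H = -1 + 0**2 = -1 + 0 = -1)
A(u) = 4 (A(u) = 5 - 1 = 4)
3880 - A(n(11, x(2))) = 3880 - 1*4 = 3880 - 4 = 3876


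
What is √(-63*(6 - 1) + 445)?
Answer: √130 ≈ 11.402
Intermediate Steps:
√(-63*(6 - 1) + 445) = √(-63*5 + 445) = √(-315 + 445) = √130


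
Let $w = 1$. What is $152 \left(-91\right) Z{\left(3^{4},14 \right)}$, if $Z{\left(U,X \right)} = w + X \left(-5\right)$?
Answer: $954408$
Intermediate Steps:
$Z{\left(U,X \right)} = 1 - 5 X$ ($Z{\left(U,X \right)} = 1 + X \left(-5\right) = 1 - 5 X$)
$152 \left(-91\right) Z{\left(3^{4},14 \right)} = 152 \left(-91\right) \left(1 - 70\right) = - 13832 \left(1 - 70\right) = \left(-13832\right) \left(-69\right) = 954408$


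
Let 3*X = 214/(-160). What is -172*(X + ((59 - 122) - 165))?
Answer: 2357561/60 ≈ 39293.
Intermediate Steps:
X = -107/240 (X = (214/(-160))/3 = (214*(-1/160))/3 = (1/3)*(-107/80) = -107/240 ≈ -0.44583)
-172*(X + ((59 - 122) - 165)) = -172*(-107/240 + ((59 - 122) - 165)) = -172*(-107/240 + (-63 - 165)) = -172*(-107/240 - 228) = -172*(-54827/240) = 2357561/60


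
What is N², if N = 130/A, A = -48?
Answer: 4225/576 ≈ 7.3351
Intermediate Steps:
N = -65/24 (N = 130/(-48) = 130*(-1/48) = -65/24 ≈ -2.7083)
N² = (-65/24)² = 4225/576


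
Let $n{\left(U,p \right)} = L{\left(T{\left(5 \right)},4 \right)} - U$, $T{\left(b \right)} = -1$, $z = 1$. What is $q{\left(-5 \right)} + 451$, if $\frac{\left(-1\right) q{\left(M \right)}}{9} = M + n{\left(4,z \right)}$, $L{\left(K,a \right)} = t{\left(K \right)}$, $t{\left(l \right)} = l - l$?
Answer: $532$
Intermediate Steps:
$t{\left(l \right)} = 0$
$L{\left(K,a \right)} = 0$
$n{\left(U,p \right)} = - U$ ($n{\left(U,p \right)} = 0 - U = - U$)
$q{\left(M \right)} = 36 - 9 M$ ($q{\left(M \right)} = - 9 \left(M - 4\right) = - 9 \left(-4 + M\right) = 36 - 9 M$)
$q{\left(-5 \right)} + 451 = \left(36 - -45\right) + 451 = \left(36 + 45\right) + 451 = 81 + 451 = 532$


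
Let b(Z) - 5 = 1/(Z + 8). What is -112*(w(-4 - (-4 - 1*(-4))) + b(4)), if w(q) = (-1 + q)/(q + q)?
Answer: -1918/3 ≈ -639.33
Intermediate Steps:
b(Z) = 5 + 1/(8 + Z) (b(Z) = 5 + 1/(Z + 8) = 5 + 1/(8 + Z))
w(q) = (-1 + q)/(2*q) (w(q) = (-1 + q)/((2*q)) = (-1 + q)*(1/(2*q)) = (-1 + q)/(2*q))
-112*(w(-4 - (-4 - 1*(-4))) + b(4)) = -112*((-1 + (-4 - (-4 - 1*(-4))))/(2*(-4 - (-4 - 1*(-4)))) + (41 + 5*4)/(8 + 4)) = -112*((-1 + (-4 - (-4 + 4)))/(2*(-4 - (-4 + 4))) + (41 + 20)/12) = -112*((-1 + (-4 - 1*0))/(2*(-4 - 1*0)) + (1/12)*61) = -112*((-1 + (-4 + 0))/(2*(-4 + 0)) + 61/12) = -112*((½)*(-1 - 4)/(-4) + 61/12) = -112*((½)*(-¼)*(-5) + 61/12) = -112*(5/8 + 61/12) = -112*137/24 = -1918/3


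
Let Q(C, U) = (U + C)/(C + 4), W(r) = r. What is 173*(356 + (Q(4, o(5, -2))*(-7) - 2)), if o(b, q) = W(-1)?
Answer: 486303/8 ≈ 60788.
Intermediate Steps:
o(b, q) = -1
Q(C, U) = (C + U)/(4 + C)
173*(356 + (Q(4, o(5, -2))*(-7) - 2)) = 173*(356 + (((4 - 1)/(4 + 4))*(-7) - 2)) = 173*(356 + ((3/8)*(-7) - 2)) = 173*(356 + (-21/8 - 2)) = 173*(356 - 37/8) = 173*(2811/8) = 486303/8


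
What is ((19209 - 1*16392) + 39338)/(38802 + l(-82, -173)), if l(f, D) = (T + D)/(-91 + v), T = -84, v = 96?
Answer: 210775/193753 ≈ 1.0879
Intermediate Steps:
l(f, D) = -84/5 + D/5 (l(f, D) = (-84 + D)/(-91 + 96) = (-84 + D)/5 = (-84 + D)*(1/5) = -84/5 + D/5)
((19209 - 1*16392) + 39338)/(38802 + l(-82, -173)) = ((19209 - 1*16392) + 39338)/(38802 + (-84/5 + (1/5)*(-173))) = ((19209 - 16392) + 39338)/(38802 + (-84/5 - 173/5)) = (2817 + 39338)/(38802 - 257/5) = 42155/(193753/5) = 42155*(5/193753) = 210775/193753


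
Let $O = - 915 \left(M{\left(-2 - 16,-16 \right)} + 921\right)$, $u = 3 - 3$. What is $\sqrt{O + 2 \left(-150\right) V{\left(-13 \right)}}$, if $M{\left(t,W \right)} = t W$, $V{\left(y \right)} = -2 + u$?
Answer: $i \sqrt{1105635} \approx 1051.5 i$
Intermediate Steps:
$u = 0$
$V{\left(y \right)} = -2$ ($V{\left(y \right)} = -2 + 0 = -2$)
$M{\left(t,W \right)} = W t$
$O = -1106235$ ($O = - 915 \left(- 16 \left(-2 - 16\right) + 921\right) = - 915 \left(\left(-16\right) \left(-18\right) + 921\right) = - 915 \left(288 + 921\right) = \left(-915\right) 1209 = -1106235$)
$\sqrt{O + 2 \left(-150\right) V{\left(-13 \right)}} = \sqrt{-1106235 + 2 \left(-150\right) \left(-2\right)} = \sqrt{-1106235 - -600} = \sqrt{-1106235 + 600} = \sqrt{-1105635} = i \sqrt{1105635}$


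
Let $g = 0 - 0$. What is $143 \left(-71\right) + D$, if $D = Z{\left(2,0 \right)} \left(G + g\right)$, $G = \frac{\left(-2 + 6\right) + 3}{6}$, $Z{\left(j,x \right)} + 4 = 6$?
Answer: $- \frac{30452}{3} \approx -10151.0$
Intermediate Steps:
$Z{\left(j,x \right)} = 2$ ($Z{\left(j,x \right)} = -4 + 6 = 2$)
$G = \frac{7}{6}$ ($G = \left(4 + 3\right) \frac{1}{6} = 7 \cdot \frac{1}{6} = \frac{7}{6} \approx 1.1667$)
$g = 0$ ($g = 0 + 0 = 0$)
$D = \frac{7}{3}$ ($D = 2 \left(\frac{7}{6} + 0\right) = 2 \cdot \frac{7}{6} = \frac{7}{3} \approx 2.3333$)
$143 \left(-71\right) + D = 143 \left(-71\right) + \frac{7}{3} = -10153 + \frac{7}{3} = - \frac{30452}{3}$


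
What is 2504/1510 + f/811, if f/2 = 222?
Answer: 1350592/612305 ≈ 2.2057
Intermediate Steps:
f = 444 (f = 2*222 = 444)
2504/1510 + f/811 = 2504/1510 + 444/811 = 2504*(1/1510) + 444*(1/811) = 1252/755 + 444/811 = 1350592/612305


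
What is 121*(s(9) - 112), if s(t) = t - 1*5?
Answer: -13068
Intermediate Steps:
s(t) = -5 + t (s(t) = t - 5 = -5 + t)
121*(s(9) - 112) = 121*((-5 + 9) - 112) = 121*(4 - 112) = 121*(-108) = -13068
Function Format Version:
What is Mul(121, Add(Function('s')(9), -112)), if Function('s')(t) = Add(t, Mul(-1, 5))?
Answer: -13068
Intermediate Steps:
Function('s')(t) = Add(-5, t) (Function('s')(t) = Add(t, -5) = Add(-5, t))
Mul(121, Add(Function('s')(9), -112)) = Mul(121, Add(Add(-5, 9), -112)) = Mul(121, Add(4, -112)) = Mul(121, -108) = -13068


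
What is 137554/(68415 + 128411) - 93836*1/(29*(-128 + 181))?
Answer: -9128972019/151260781 ≈ -60.353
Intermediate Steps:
137554/(68415 + 128411) - 93836*1/(29*(-128 + 181)) = 137554/196826 - 93836/(29*53) = 137554*(1/196826) - 93836/1537 = 68777/98413 - 93836*1/1537 = 68777/98413 - 93836/1537 = -9128972019/151260781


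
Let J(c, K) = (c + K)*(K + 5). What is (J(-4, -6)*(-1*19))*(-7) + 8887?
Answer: 10217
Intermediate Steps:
J(c, K) = (5 + K)*(K + c) (J(c, K) = (K + c)*(5 + K) = (5 + K)*(K + c))
(J(-4, -6)*(-1*19))*(-7) + 8887 = (((-6)² + 5*(-6) + 5*(-4) - 6*(-4))*(-1*19))*(-7) + 8887 = ((36 - 30 - 20 + 24)*(-19))*(-7) + 8887 = (10*(-19))*(-7) + 8887 = -190*(-7) + 8887 = 1330 + 8887 = 10217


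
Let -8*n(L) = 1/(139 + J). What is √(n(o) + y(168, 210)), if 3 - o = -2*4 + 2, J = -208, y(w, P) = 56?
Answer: √4265994/276 ≈ 7.4834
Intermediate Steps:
o = 9 (o = 3 - (-2*4 + 2) = 3 - (-8 + 2) = 3 - 1*(-6) = 3 + 6 = 9)
n(L) = 1/552 (n(L) = -1/(8*(139 - 208)) = -⅛/(-69) = -⅛*(-1/69) = 1/552)
√(n(o) + y(168, 210)) = √(1/552 + 56) = √(30913/552) = √4265994/276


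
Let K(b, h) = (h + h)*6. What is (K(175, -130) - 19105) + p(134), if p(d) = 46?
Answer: -20619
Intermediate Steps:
K(b, h) = 12*h (K(b, h) = (2*h)*6 = 12*h)
(K(175, -130) - 19105) + p(134) = (12*(-130) - 19105) + 46 = (-1560 - 19105) + 46 = -20665 + 46 = -20619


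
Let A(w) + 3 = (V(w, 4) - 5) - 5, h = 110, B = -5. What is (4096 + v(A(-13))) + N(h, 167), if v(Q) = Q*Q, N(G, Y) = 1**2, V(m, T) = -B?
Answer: 4161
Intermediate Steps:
V(m, T) = 5 (V(m, T) = -1*(-5) = 5)
N(G, Y) = 1
A(w) = -8 (A(w) = -3 + ((5 - 5) - 5) = -3 + (0 - 5) = -3 - 5 = -8)
v(Q) = Q**2
(4096 + v(A(-13))) + N(h, 167) = (4096 + (-8)**2) + 1 = (4096 + 64) + 1 = 4160 + 1 = 4161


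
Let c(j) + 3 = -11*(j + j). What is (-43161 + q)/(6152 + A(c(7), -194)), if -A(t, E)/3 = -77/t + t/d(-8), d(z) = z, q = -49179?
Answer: -115979040/7651117 ≈ -15.158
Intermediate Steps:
c(j) = -3 - 22*j (c(j) = -3 - 11*(j + j) = -3 - 22*j)
A(t, E) = 231/t + 3*t/8 (A(t, E) = -3*(-77/t + t/(-8)) = -3*(-77/t + t*(-1/8)) = -3*(-77/t - t/8) = 231/t + 3*t/8)
(-43161 + q)/(6152 + A(c(7), -194)) = (-43161 - 49179)/(6152 + (231/(-3 - 22*7) + 3*(-3 - 22*7)/8)) = -92340/(6152 + (231/(-3 - 154) + 3*(-3 - 154)/8)) = -92340/(6152 + (231/(-157) + (3/8)*(-157))) = -92340/(6152 + (231*(-1/157) - 471/8)) = -92340/(6152 + (-231/157 - 471/8)) = -92340/(6152 - 75795/1256) = -92340/7651117/1256 = -92340*1256/7651117 = -115979040/7651117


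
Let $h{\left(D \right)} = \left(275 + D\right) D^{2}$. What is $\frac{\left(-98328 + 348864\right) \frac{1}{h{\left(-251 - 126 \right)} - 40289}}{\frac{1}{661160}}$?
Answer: $- \frac{165644381760}{14537447} \approx -11394.0$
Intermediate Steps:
$h{\left(D \right)} = D^{2} \left(275 + D\right)$
$\frac{\left(-98328 + 348864\right) \frac{1}{h{\left(-251 - 126 \right)} - 40289}}{\frac{1}{661160}} = \frac{\left(-98328 + 348864\right) \frac{1}{\left(-251 - 126\right)^{2} \left(275 - 377\right) - 40289}}{\frac{1}{661160}} = \frac{250536}{\left(-251 - 126\right)^{2} \left(275 - 377\right) - 40289} \frac{1}{\frac{1}{661160}} = \frac{250536}{\left(-377\right)^{2} \left(275 - 377\right) - 40289} \cdot 661160 = \frac{250536}{142129 \left(-102\right) - 40289} \cdot 661160 = \frac{250536}{-14497158 - 40289} \cdot 661160 = \frac{250536}{-14537447} \cdot 661160 = 250536 \left(- \frac{1}{14537447}\right) 661160 = \left(- \frac{250536}{14537447}\right) 661160 = - \frac{165644381760}{14537447}$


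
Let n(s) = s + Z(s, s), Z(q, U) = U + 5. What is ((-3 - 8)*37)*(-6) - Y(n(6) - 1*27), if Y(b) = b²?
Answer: 2342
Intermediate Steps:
Z(q, U) = 5 + U
n(s) = 5 + 2*s (n(s) = s + (5 + s) = 5 + 2*s)
((-3 - 8)*37)*(-6) - Y(n(6) - 1*27) = ((-3 - 8)*37)*(-6) - ((5 + 2*6) - 1*27)² = -11*37*(-6) - ((5 + 12) - 27)² = -407*(-6) - (17 - 27)² = 2442 - 1*(-10)² = 2442 - 1*100 = 2442 - 100 = 2342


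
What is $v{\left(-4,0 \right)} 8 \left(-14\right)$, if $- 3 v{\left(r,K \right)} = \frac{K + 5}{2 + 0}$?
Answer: $\frac{280}{3} \approx 93.333$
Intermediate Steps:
$v{\left(r,K \right)} = - \frac{5}{6} - \frac{K}{6}$ ($v{\left(r,K \right)} = - \frac{\left(K + 5\right) \frac{1}{2 + 0}}{3} = - \frac{\left(5 + K\right) \frac{1}{2}}{3} = - \frac{\frac{5}{2} + \frac{K}{2}}{3} = - \frac{5}{6} - \frac{K}{6}$)
$v{\left(-4,0 \right)} 8 \left(-14\right) = \left(- \frac{5}{6} - 0\right) 8 \left(-14\right) = \left(- \frac{5}{6} + 0\right) 8 \left(-14\right) = \left(- \frac{5}{6}\right) 8 \left(-14\right) = \left(- \frac{20}{3}\right) \left(-14\right) = \frac{280}{3}$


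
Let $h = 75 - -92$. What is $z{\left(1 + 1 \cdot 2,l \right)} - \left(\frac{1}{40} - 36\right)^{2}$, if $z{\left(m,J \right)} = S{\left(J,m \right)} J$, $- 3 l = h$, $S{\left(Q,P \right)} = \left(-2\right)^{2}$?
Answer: $- \frac{7280963}{4800} \approx -1516.9$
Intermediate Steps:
$S{\left(Q,P \right)} = 4$
$h = 167$ ($h = 75 + 92 = 167$)
$l = - \frac{167}{3}$ ($l = \left(- \frac{1}{3}\right) 167 = - \frac{167}{3} \approx -55.667$)
$z{\left(m,J \right)} = 4 J$
$z{\left(1 + 1 \cdot 2,l \right)} - \left(\frac{1}{40} - 36\right)^{2} = 4 \left(- \frac{167}{3}\right) - \left(\frac{1}{40} - 36\right)^{2} = - \frac{668}{3} - \left(\frac{1}{40} - 36\right)^{2} = - \frac{668}{3} - \left(- \frac{1439}{40}\right)^{2} = - \frac{668}{3} - \frac{2070721}{1600} = - \frac{7280963}{4800}$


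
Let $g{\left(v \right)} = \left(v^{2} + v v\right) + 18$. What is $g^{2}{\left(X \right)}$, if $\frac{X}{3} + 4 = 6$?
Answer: $8100$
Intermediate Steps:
$X = 6$ ($X = -12 + 3 \cdot 6 = -12 + 18 = 6$)
$g{\left(v \right)} = 18 + 2 v^{2}$ ($g{\left(v \right)} = \left(v^{2} + v^{2}\right) + 18 = 2 v^{2} + 18 = 18 + 2 v^{2}$)
$g^{2}{\left(X \right)} = \left(18 + 2 \cdot 6^{2}\right)^{2} = \left(18 + 2 \cdot 36\right)^{2} = \left(18 + 72\right)^{2} = 90^{2} = 8100$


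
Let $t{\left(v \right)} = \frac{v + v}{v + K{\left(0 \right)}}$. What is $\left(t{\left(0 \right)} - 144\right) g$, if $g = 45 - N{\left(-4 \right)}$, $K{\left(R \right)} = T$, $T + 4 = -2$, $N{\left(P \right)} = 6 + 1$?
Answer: $-5472$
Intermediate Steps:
$N{\left(P \right)} = 7$
$T = -6$ ($T = -4 - 2 = -6$)
$K{\left(R \right)} = -6$
$t{\left(v \right)} = \frac{2 v}{-6 + v}$ ($t{\left(v \right)} = \frac{v + v}{v - 6} = \frac{2 v}{-6 + v}$)
$g = 38$ ($g = 45 - 7 = 38$)
$\left(t{\left(0 \right)} - 144\right) g = \left(2 \cdot 0 \frac{1}{-6 + 0} - 144\right) 38 = \left(2 \cdot 0 \frac{1}{-6} - 144\right) 38 = \left(2 \cdot 0 \left(- \frac{1}{6}\right) - 144\right) 38 = \left(0 - 144\right) 38 = \left(-144\right) 38 = -5472$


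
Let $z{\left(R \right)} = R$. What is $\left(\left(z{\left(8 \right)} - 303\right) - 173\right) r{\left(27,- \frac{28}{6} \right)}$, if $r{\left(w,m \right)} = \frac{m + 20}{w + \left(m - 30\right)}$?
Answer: $936$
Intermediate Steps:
$r{\left(w,m \right)} = \frac{20 + m}{-30 + m + w}$ ($r{\left(w,m \right)} = \frac{20 + m}{w + \left(-30 + m\right)} = \frac{20 + m}{-30 + m + w}$)
$\left(\left(z{\left(8 \right)} - 303\right) - 173\right) r{\left(27,- \frac{28}{6} \right)} = \left(\left(8 - 303\right) - 173\right) \frac{20 - \frac{28}{6}}{-30 - \frac{28}{6} + 27} = \left(-295 - 173\right) \frac{20 - \frac{14}{3}}{-30 - \frac{14}{3} + 27} = - 468 \frac{20 - \frac{14}{3}}{-30 - \frac{14}{3} + 27} = - 468 \frac{1}{- \frac{23}{3}} \cdot \frac{46}{3} = - 468 \left(\left(- \frac{3}{23}\right) \frac{46}{3}\right) = \left(-468\right) \left(-2\right) = 936$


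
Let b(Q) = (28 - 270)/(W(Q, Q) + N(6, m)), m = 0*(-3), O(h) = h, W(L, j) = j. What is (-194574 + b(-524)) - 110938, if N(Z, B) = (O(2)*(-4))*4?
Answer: -84932215/278 ≈ -3.0551e+5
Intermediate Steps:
m = 0
N(Z, B) = -32 (N(Z, B) = (2*(-4))*4 = -8*4 = -32)
b(Q) = -242/(-32 + Q) (b(Q) = (28 - 270)/(Q - 32) = -242/(-32 + Q))
(-194574 + b(-524)) - 110938 = (-194574 - 242/(-32 - 524)) - 110938 = (-194574 - 242/(-556)) - 110938 = (-194574 - 242*(-1/556)) - 110938 = (-194574 + 121/278) - 110938 = -54091451/278 - 110938 = -84932215/278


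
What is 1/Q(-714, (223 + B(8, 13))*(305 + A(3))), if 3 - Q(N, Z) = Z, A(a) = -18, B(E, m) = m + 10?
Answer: -1/70599 ≈ -1.4164e-5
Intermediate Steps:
B(E, m) = 10 + m
Q(N, Z) = 3 - Z
1/Q(-714, (223 + B(8, 13))*(305 + A(3))) = 1/(3 - (223 + (10 + 13))*(305 - 18)) = 1/(3 - (223 + 23)*287) = 1/(3 - 246*287) = 1/(3 - 1*70602) = 1/(3 - 70602) = 1/(-70599) = -1/70599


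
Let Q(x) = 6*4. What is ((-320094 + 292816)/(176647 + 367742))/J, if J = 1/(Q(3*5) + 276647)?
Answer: -7547031538/544389 ≈ -13863.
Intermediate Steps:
Q(x) = 24
J = 1/276671 (J = 1/(24 + 276647) = 1/276671 ≈ 3.6144e-6)
((-320094 + 292816)/(176647 + 367742))/J = ((-320094 + 292816)/(176647 + 367742))/(1/276671) = -27278/544389*276671 = -7547031538/544389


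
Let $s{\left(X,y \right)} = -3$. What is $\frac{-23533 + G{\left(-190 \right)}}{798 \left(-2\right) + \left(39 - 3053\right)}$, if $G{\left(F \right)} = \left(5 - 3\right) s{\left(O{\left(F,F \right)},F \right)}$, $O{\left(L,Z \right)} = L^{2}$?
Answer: $\frac{23539}{4610} \approx 5.1061$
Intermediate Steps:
$G{\left(F \right)} = -6$ ($G{\left(F \right)} = \left(5 - 3\right) \left(-3\right) = 2 \left(-3\right) = -6$)
$\frac{-23533 + G{\left(-190 \right)}}{798 \left(-2\right) + \left(39 - 3053\right)} = \frac{-23533 - 6}{798 \left(-2\right) + \left(39 - 3053\right)} = - \frac{23539}{-1596 + \left(39 - 3053\right)} = - \frac{23539}{-1596 - 3014} = - \frac{23539}{-4610} = \left(-23539\right) \left(- \frac{1}{4610}\right) = \frac{23539}{4610}$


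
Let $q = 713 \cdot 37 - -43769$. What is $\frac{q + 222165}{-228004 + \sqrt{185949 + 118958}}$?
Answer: $- \frac{66648989260}{51985519109} - \frac{292315 \sqrt{304907}}{51985519109} \approx -1.2852$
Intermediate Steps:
$q = 70150$ ($q = 26381 + 43769 = 70150$)
$\frac{q + 222165}{-228004 + \sqrt{185949 + 118958}} = \frac{70150 + 222165}{-228004 + \sqrt{185949 + 118958}} = \frac{292315}{-228004 + \sqrt{304907}}$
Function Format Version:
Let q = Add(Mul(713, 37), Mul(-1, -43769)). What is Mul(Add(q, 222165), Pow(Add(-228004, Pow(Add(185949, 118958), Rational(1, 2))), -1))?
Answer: Add(Rational(-66648989260, 51985519109), Mul(Rational(-292315, 51985519109), Pow(304907, Rational(1, 2)))) ≈ -1.2852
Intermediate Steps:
q = 70150 (q = Add(26381, 43769) = 70150)
Mul(Add(q, 222165), Pow(Add(-228004, Pow(Add(185949, 118958), Rational(1, 2))), -1)) = Mul(Add(70150, 222165), Pow(Add(-228004, Pow(Add(185949, 118958), Rational(1, 2))), -1)) = Mul(292315, Pow(Add(-228004, Pow(304907, Rational(1, 2))), -1))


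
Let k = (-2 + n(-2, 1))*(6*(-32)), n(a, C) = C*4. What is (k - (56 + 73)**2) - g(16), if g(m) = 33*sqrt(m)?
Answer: -17157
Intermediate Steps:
n(a, C) = 4*C
k = -384 (k = (-2 + 4*1)*(6*(-32)) = (-2 + 4)*(-192) = 2*(-192) = -384)
(k - (56 + 73)**2) - g(16) = (-384 - (56 + 73)**2) - 33*sqrt(16) = (-384 - 1*129**2) - 33*4 = (-384 - 1*16641) - 1*132 = (-384 - 16641) - 132 = -17025 - 132 = -17157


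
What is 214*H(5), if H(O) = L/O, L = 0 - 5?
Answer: -214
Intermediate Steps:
L = -5
H(O) = -5/O
214*H(5) = 214*(-5/5) = 214*(-5*⅕) = 214*(-1) = -214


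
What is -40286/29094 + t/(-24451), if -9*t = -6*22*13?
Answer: -165096707/118562899 ≈ -1.3925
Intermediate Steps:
t = 572/3 (t = -(-6*22)*13/9 = -(-44)*13/3 = -⅑*(-1716) = 572/3 ≈ 190.67)
-40286/29094 + t/(-24451) = -40286/29094 + (572/3)/(-24451) = -40286*1/29094 + (572/3)*(-1/24451) = -20143/14547 - 572/73353 = -165096707/118562899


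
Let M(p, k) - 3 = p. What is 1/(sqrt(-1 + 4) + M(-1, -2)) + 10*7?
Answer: 72 - sqrt(3) ≈ 70.268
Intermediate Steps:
M(p, k) = 3 + p
1/(sqrt(-1 + 4) + M(-1, -2)) + 10*7 = 1/(sqrt(-1 + 4) + (3 - 1)) + 10*7 = 1/(sqrt(3) + 2) + 70 = 1/(2 + sqrt(3)) + 70 = 70 + 1/(2 + sqrt(3))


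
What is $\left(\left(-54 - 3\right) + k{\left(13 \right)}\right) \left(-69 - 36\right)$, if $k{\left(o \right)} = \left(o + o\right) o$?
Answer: $-29505$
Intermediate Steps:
$k{\left(o \right)} = 2 o^{2}$ ($k{\left(o \right)} = 2 o o = 2 o^{2}$)
$\left(\left(-54 - 3\right) + k{\left(13 \right)}\right) \left(-69 - 36\right) = \left(\left(-54 - 3\right) + 2 \cdot 13^{2}\right) \left(-69 - 36\right) = \left(\left(-54 - 3\right) + 2 \cdot 169\right) \left(-69 - 36\right) = \left(-57 + 338\right) \left(-105\right) = 281 \left(-105\right) = -29505$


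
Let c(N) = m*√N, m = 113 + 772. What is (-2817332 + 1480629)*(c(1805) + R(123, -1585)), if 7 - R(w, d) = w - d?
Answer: 2273731803 - 22476660945*√5 ≈ -4.7986e+10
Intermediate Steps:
R(w, d) = 7 + d - w (R(w, d) = 7 - (w - d) = 7 + (d - w) = 7 + d - w)
m = 885
c(N) = 885*√N
(-2817332 + 1480629)*(c(1805) + R(123, -1585)) = (-2817332 + 1480629)*(885*√1805 + (7 - 1585 - 1*123)) = -1336703*(885*(19*√5) + (7 - 1585 - 123)) = -1336703*(16815*√5 - 1701) = -1336703*(-1701 + 16815*√5) = 2273731803 - 22476660945*√5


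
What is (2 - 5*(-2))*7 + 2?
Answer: 86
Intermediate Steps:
(2 - 5*(-2))*7 + 2 = (2 + 10)*7 + 2 = 12*7 + 2 = 84 + 2 = 86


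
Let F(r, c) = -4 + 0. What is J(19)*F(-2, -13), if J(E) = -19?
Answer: 76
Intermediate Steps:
F(r, c) = -4
J(19)*F(-2, -13) = -19*(-4) = 76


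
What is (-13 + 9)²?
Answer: 16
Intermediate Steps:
(-13 + 9)² = (-4)² = 16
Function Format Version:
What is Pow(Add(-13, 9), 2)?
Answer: 16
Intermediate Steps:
Pow(Add(-13, 9), 2) = Pow(-4, 2) = 16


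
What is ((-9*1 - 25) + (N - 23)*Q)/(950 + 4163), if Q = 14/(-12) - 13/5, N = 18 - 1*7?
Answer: 56/25565 ≈ 0.0021905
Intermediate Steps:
N = 11 (N = 18 - 7 = 11)
Q = -113/30 (Q = 14*(-1/12) - 13*⅕ = -7/6 - 13/5 = -113/30 ≈ -3.7667)
((-9*1 - 25) + (N - 23)*Q)/(950 + 4163) = ((-9*1 - 25) + (11 - 23)*(-113/30))/(950 + 4163) = ((-9 - 25) - 12*(-113/30))/5113 = (-34 + 226/5)*(1/5113) = (56/5)*(1/5113) = 56/25565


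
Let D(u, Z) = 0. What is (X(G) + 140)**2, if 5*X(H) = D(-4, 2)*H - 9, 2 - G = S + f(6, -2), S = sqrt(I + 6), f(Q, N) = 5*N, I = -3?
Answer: 477481/25 ≈ 19099.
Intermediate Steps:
S = sqrt(3) (S = sqrt(-3 + 6) = sqrt(3) ≈ 1.7320)
G = 12 - sqrt(3) (G = 2 - (sqrt(3) + 5*(-2)) = 2 - (sqrt(3) - 10) = 2 - (-10 + sqrt(3)) = 2 + (10 - sqrt(3)) = 12 - sqrt(3) ≈ 10.268)
X(H) = -9/5 (X(H) = (0*H - 9)/5 = (0 - 9)/5 = (1/5)*(-9) = -9/5)
(X(G) + 140)**2 = (-9/5 + 140)**2 = (691/5)**2 = 477481/25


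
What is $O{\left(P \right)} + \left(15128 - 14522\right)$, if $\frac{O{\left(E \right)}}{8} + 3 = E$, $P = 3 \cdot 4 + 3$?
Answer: $702$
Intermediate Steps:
$P = 15$ ($P = 12 + 3 = 15$)
$O{\left(E \right)} = -24 + 8 E$
$O{\left(P \right)} + \left(15128 - 14522\right) = \left(-24 + 8 \cdot 15\right) + \left(15128 - 14522\right) = \left(-24 + 120\right) + \left(15128 - 14522\right) = 96 + 606 = 702$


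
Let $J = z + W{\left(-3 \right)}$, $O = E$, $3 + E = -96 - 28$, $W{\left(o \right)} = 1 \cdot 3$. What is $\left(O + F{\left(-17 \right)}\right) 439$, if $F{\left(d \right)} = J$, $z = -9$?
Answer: $-58387$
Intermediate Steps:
$W{\left(o \right)} = 3$
$E = -127$ ($E = -3 - 124 = -127$)
$O = -127$
$J = -6$ ($J = -9 + 3 = -6$)
$F{\left(d \right)} = -6$
$\left(O + F{\left(-17 \right)}\right) 439 = \left(-127 - 6\right) 439 = \left(-133\right) 439 = -58387$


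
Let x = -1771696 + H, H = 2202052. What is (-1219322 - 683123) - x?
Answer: -2332801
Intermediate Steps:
x = 430356 (x = -1771696 + 2202052 = 430356)
(-1219322 - 683123) - x = (-1219322 - 683123) - 1*430356 = -1902445 - 430356 = -2332801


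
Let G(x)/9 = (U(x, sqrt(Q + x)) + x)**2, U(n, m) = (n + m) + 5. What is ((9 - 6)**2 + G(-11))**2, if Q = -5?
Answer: 4582980 - 6036768*I ≈ 4.583e+6 - 6.0368e+6*I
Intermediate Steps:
U(n, m) = 5 + m + n (U(n, m) = (m + n) + 5 = 5 + m + n)
G(x) = 9*(5 + sqrt(-5 + x) + 2*x)**2 (G(x) = 9*((5 + sqrt(-5 + x) + x) + x)**2 = 9*((5 + x + sqrt(-5 + x)) + x)**2 = 9*(5 + sqrt(-5 + x) + 2*x)**2)
((9 - 6)**2 + G(-11))**2 = ((9 - 6)**2 + 9*(5 + sqrt(-5 - 11) + 2*(-11))**2)**2 = (3**2 + 9*(5 + sqrt(-16) - 22)**2)**2 = (9 + 9*(5 + 4*I - 22)**2)**2 = (9 + 9*(-17 + 4*I)**2)**2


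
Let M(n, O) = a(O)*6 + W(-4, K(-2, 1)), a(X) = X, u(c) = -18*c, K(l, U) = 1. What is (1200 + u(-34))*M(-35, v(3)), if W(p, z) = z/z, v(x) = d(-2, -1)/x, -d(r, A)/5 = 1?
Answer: -16308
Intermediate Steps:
d(r, A) = -5 (d(r, A) = -5*1 = -5)
v(x) = -5/x
W(p, z) = 1
M(n, O) = 1 + 6*O (M(n, O) = O*6 + 1 = 6*O + 1 = 1 + 6*O)
(1200 + u(-34))*M(-35, v(3)) = (1200 - 18*(-34))*(1 + 6*(-5/3)) = (1200 + 612)*(1 + 6*(-5*1/3)) = 1812*(1 + 6*(-5/3)) = 1812*(1 - 10) = 1812*(-9) = -16308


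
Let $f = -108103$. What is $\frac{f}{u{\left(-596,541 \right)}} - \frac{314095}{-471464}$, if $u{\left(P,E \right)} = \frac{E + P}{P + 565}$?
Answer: $- \frac{1579949581327}{25930520} \approx -60930.0$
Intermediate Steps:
$u{\left(P,E \right)} = \frac{E + P}{565 + P}$
$\frac{f}{u{\left(-596,541 \right)}} - \frac{314095}{-471464} = - \frac{108103}{\frac{1}{565 - 596} \left(541 - 596\right)} - \frac{314095}{-471464} = - \frac{108103}{\frac{1}{-31} \left(-55\right)} - - \frac{314095}{471464} = - \frac{108103}{\left(- \frac{1}{31}\right) \left(-55\right)} + \frac{314095}{471464} = - \frac{108103}{\frac{55}{31}} + \frac{314095}{471464} = \left(-108103\right) \frac{31}{55} + \frac{314095}{471464} = - \frac{3351193}{55} + \frac{314095}{471464} = - \frac{1579949581327}{25930520}$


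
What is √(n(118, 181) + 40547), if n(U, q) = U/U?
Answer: 2*√10137 ≈ 201.37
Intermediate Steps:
n(U, q) = 1
√(n(118, 181) + 40547) = √(1 + 40547) = √40548 = 2*√10137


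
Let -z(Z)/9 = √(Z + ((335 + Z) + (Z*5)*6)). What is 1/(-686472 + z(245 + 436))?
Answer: -228824/157080671499 + √22127/52360223833 ≈ -1.4539e-6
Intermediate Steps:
z(Z) = -9*√(335 + 32*Z) (z(Z) = -9*√(Z + ((335 + Z) + (Z*5)*6)) = -9*√(Z + ((335 + Z) + (5*Z)*6)) = -9*√(Z + ((335 + Z) + 30*Z)) = -9*√(Z + (335 + 31*Z)) = -9*√(335 + 32*Z))
1/(-686472 + z(245 + 436)) = 1/(-686472 - 9*√(335 + 32*(245 + 436))) = 1/(-686472 - 9*√(335 + 32*681)) = 1/(-686472 - 9*√(335 + 21792)) = 1/(-686472 - 9*√22127)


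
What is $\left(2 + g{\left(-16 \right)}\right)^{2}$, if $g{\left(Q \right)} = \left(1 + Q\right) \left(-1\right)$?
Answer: $289$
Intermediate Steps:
$g{\left(Q \right)} = -1 - Q$
$\left(2 + g{\left(-16 \right)}\right)^{2} = \left(2 - -15\right)^{2} = \left(2 + \left(-1 + 16\right)\right)^{2} = \left(2 + 15\right)^{2} = 17^{2} = 289$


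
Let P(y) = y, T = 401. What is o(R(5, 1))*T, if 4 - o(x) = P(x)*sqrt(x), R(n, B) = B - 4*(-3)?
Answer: 1604 - 5213*sqrt(13) ≈ -17192.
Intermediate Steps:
R(n, B) = 12 + B (R(n, B) = B + 12 = 12 + B)
o(x) = 4 - x**(3/2) (o(x) = 4 - x*sqrt(x) = 4 - x**(3/2))
o(R(5, 1))*T = (4 - (12 + 1)**(3/2))*401 = (4 - 13**(3/2))*401 = (4 - 13*sqrt(13))*401 = 1604 - 5213*sqrt(13)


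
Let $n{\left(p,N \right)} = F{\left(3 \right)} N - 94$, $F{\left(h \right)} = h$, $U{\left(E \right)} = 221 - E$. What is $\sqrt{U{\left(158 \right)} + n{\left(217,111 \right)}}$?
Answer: $\sqrt{302} \approx 17.378$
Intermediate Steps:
$n{\left(p,N \right)} = -94 + 3 N$ ($n{\left(p,N \right)} = 3 N - 94 = -94 + 3 N$)
$\sqrt{U{\left(158 \right)} + n{\left(217,111 \right)}} = \sqrt{\left(221 - 158\right) + \left(-94 + 3 \cdot 111\right)} = \sqrt{\left(221 - 158\right) + \left(-94 + 333\right)} = \sqrt{63 + 239} = \sqrt{302}$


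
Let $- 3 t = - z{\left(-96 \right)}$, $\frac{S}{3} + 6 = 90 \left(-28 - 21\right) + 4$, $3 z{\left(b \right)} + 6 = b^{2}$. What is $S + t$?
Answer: $- \frac{36638}{3} \approx -12213.0$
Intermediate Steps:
$z{\left(b \right)} = -2 + \frac{b^{2}}{3}$
$S = -13236$ ($S = -18 + 3 \left(90 \left(-28 - 21\right) + 4\right) = -18 + 3 \left(90 \left(-49\right) + 4\right) = -18 + 3 \left(-4410 + 4\right) = -18 + 3 \left(-4406\right) = -18 - 13218 = -13236$)
$t = \frac{3070}{3}$ ($t = - \frac{\left(-1\right) \left(-2 + \frac{\left(-96\right)^{2}}{3}\right)}{3} = - \frac{\left(-1\right) \left(-2 + \frac{1}{3} \cdot 9216\right)}{3} = - \frac{\left(-1\right) \left(-2 + 3072\right)}{3} = - \frac{\left(-1\right) 3070}{3} = \left(- \frac{1}{3}\right) \left(-3070\right) = \frac{3070}{3} \approx 1023.3$)
$S + t = -13236 + \frac{3070}{3} = - \frac{36638}{3}$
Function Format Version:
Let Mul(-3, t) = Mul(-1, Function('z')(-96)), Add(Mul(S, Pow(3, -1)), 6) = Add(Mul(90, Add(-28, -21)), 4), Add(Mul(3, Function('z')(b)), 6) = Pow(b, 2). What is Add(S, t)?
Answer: Rational(-36638, 3) ≈ -12213.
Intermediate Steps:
Function('z')(b) = Add(-2, Mul(Rational(1, 3), Pow(b, 2)))
S = -13236 (S = Add(-18, Mul(3, Add(Mul(90, Add(-28, -21)), 4))) = Add(-18, Mul(3, Add(Mul(90, -49), 4))) = Add(-18, Mul(3, Add(-4410, 4))) = Add(-18, Mul(3, -4406)) = Add(-18, -13218) = -13236)
t = Rational(3070, 3) (t = Mul(Rational(-1, 3), Mul(-1, Add(-2, Mul(Rational(1, 3), Pow(-96, 2))))) = Mul(Rational(-1, 3), Mul(-1, Add(-2, Mul(Rational(1, 3), 9216)))) = Mul(Rational(-1, 3), Mul(-1, Add(-2, 3072))) = Mul(Rational(-1, 3), Mul(-1, 3070)) = Mul(Rational(-1, 3), -3070) = Rational(3070, 3) ≈ 1023.3)
Add(S, t) = Add(-13236, Rational(3070, 3)) = Rational(-36638, 3)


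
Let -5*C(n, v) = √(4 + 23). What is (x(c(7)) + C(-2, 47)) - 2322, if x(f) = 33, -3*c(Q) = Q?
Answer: -2289 - 3*√3/5 ≈ -2290.0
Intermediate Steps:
c(Q) = -Q/3
C(n, v) = -3*√3/5 (C(n, v) = -√(4 + 23)/5 = -3*√3/5)
(x(c(7)) + C(-2, 47)) - 2322 = (33 - 3*√3/5) - 2322 = -2289 - 3*√3/5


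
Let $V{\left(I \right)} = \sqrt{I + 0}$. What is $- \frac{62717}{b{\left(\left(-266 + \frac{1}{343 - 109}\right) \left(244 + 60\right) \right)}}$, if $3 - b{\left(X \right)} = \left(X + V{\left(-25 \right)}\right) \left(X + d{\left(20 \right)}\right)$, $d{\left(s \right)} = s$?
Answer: $\frac{76827690856659622279257}{8007953869488285106120410121} + \frac{4750502399738402580 i}{8007953869488285106120410121} \approx 9.5939 \cdot 10^{-6} + 5.9322 \cdot 10^{-10} i$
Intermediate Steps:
$V{\left(I \right)} = \sqrt{I}$
$b{\left(X \right)} = 3 - \left(20 + X\right) \left(X + 5 i\right)$ ($b{\left(X \right)} = 3 - \left(X + \sqrt{-25}\right) \left(X + 20\right) = 3 - \left(X + 5 i\right) \left(20 + X\right) = 3 - \left(20 + X\right) \left(X + 5 i\right)$)
$- \frac{62717}{b{\left(\left(-266 + \frac{1}{343 - 109}\right) \left(244 + 60\right) \right)}} = - \frac{62717}{3 - \left(\left(-266 + \frac{1}{343 - 109}\right) \left(244 + 60\right)\right)^{2} - 100 i - 20 \left(-266 + \frac{1}{343 - 109}\right) \left(244 + 60\right) - 5 i \left(-266 + \frac{1}{343 - 109}\right) \left(244 + 60\right)} = - \frac{62717}{3 - \left(\left(-266 + \frac{1}{234}\right) 304\right)^{2} - 100 i - 20 \left(-266 + \frac{1}{234}\right) 304 - 5 i \left(-266 + \frac{1}{234}\right) 304} = - \frac{62717}{3 - \left(\left(- \frac{62243}{234}\right) 304\right)^{2} - 100 i - 20 \left(\left(- \frac{62243}{234}\right) 304\right) - 5 i \left(\left(- \frac{62243}{234}\right) 304\right)} = - \frac{62717}{3 - \left(- \frac{9460936}{117}\right)^{2} - 100 i - - \frac{189218720}{117} - 5 i \left(- \frac{9460936}{117}\right)} = - \frac{62717}{3 - \frac{89509309996096}{13689} - 100 i + \frac{189218720}{117} + \frac{47304680 i}{117}} = - \frac{62717}{- \frac{89487171364789}{13689} + \frac{47292980 i}{117}} = - 62717 \frac{187388721 \left(- \frac{89487171364789}{13689} - \frac{47292980 i}{117}\right)}{8007953869488285106120410121} = - \frac{11752458414957 \left(- \frac{89487171364789}{13689} - \frac{47292980 i}{117}\right)}{8007953869488285106120410121}$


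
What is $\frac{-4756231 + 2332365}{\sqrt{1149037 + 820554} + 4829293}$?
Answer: $- \frac{5852779553369}{11661034455129} + \frac{1211933 \sqrt{1969591}}{11661034455129} \approx -0.50176$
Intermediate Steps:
$\frac{-4756231 + 2332365}{\sqrt{1149037 + 820554} + 4829293} = - \frac{2423866}{\sqrt{1969591} + 4829293} = - \frac{2423866}{4829293 + \sqrt{1969591}}$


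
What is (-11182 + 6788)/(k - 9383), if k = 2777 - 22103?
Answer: 4394/28709 ≈ 0.15305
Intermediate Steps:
k = -19326
(-11182 + 6788)/(k - 9383) = (-11182 + 6788)/(-19326 - 9383) = -4394/(-28709) = -4394*(-1/28709) = 4394/28709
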